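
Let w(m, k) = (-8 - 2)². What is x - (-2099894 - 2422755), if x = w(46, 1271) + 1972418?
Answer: 6495167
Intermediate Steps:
w(m, k) = 100 (w(m, k) = (-10)² = 100)
x = 1972518 (x = 100 + 1972418 = 1972518)
x - (-2099894 - 2422755) = 1972518 - (-2099894 - 2422755) = 1972518 - 1*(-4522649) = 1972518 + 4522649 = 6495167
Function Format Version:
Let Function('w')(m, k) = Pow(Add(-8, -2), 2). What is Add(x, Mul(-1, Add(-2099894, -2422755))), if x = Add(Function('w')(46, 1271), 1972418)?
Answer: 6495167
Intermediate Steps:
Function('w')(m, k) = 100 (Function('w')(m, k) = Pow(-10, 2) = 100)
x = 1972518 (x = Add(100, 1972418) = 1972518)
Add(x, Mul(-1, Add(-2099894, -2422755))) = Add(1972518, Mul(-1, Add(-2099894, -2422755))) = Add(1972518, Mul(-1, -4522649)) = Add(1972518, 4522649) = 6495167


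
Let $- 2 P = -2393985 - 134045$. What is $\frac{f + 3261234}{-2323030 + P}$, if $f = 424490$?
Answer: $- \frac{3685724}{1059015} \approx -3.4803$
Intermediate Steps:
$P = 1264015$ ($P = - \frac{-2393985 - 134045}{2} = \left(- \frac{1}{2}\right) \left(-2528030\right) = 1264015$)
$\frac{f + 3261234}{-2323030 + P} = \frac{424490 + 3261234}{-2323030 + 1264015} = \frac{3685724}{-1059015} = 3685724 \left(- \frac{1}{1059015}\right) = - \frac{3685724}{1059015}$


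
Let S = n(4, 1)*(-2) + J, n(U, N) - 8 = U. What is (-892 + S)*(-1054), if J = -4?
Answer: 969680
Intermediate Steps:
n(U, N) = 8 + U
S = -28 (S = (8 + 4)*(-2) - 4 = 12*(-2) - 4 = -24 - 4 = -28)
(-892 + S)*(-1054) = (-892 - 28)*(-1054) = -920*(-1054) = 969680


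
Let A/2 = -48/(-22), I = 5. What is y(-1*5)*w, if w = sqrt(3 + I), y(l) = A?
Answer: 96*sqrt(2)/11 ≈ 12.342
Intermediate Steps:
A = 48/11 (A = 2*(-48/(-22)) = 2*(-48*(-1/22)) = 2*(24/11) = 48/11 ≈ 4.3636)
y(l) = 48/11
w = 2*sqrt(2) (w = sqrt(3 + 5) = sqrt(8) = 2*sqrt(2) ≈ 2.8284)
y(-1*5)*w = 48*(2*sqrt(2))/11 = 96*sqrt(2)/11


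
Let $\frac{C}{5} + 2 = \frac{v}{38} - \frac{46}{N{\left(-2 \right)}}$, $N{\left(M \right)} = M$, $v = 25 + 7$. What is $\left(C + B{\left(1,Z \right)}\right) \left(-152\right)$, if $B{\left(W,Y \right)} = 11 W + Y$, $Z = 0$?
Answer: $-18272$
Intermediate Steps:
$v = 32$
$B{\left(W,Y \right)} = Y + 11 W$
$C = \frac{2075}{19}$ ($C = -10 + 5 \left(\frac{32}{38} - \frac{46}{-2}\right) = -10 + 5 \left(32 \cdot \frac{1}{38} - -23\right) = -10 + 5 \left(\frac{16}{19} + 23\right) = -10 + 5 \cdot \frac{453}{19} = -10 + \frac{2265}{19} = \frac{2075}{19} \approx 109.21$)
$\left(C + B{\left(1,Z \right)}\right) \left(-152\right) = \left(\frac{2075}{19} + \left(0 + 11 \cdot 1\right)\right) \left(-152\right) = \left(\frac{2075}{19} + \left(0 + 11\right)\right) \left(-152\right) = \left(\frac{2075}{19} + 11\right) \left(-152\right) = \frac{2284}{19} \left(-152\right) = -18272$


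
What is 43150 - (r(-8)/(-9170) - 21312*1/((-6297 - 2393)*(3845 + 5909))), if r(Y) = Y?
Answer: 838479908892522/19431748105 ≈ 43150.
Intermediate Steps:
43150 - (r(-8)/(-9170) - 21312*1/((-6297 - 2393)*(3845 + 5909))) = 43150 - (-8/(-9170) - 21312*1/((-6297 - 2393)*(3845 + 5909))) = 43150 - (-8*(-1/9170) - 21312/((-8690*9754))) = 43150 - (4/4585 - 21312/(-84762260)) = 43150 - (4/4585 - 21312*(-1/84762260)) = 43150 - (4/4585 + 5328/21190565) = 43150 - 1*21838228/19431748105 = 43150 - 21838228/19431748105 = 838479908892522/19431748105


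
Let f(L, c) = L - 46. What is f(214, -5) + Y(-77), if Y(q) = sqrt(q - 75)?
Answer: 168 + 2*I*sqrt(38) ≈ 168.0 + 12.329*I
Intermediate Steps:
Y(q) = sqrt(-75 + q)
f(L, c) = -46 + L
f(214, -5) + Y(-77) = (-46 + 214) + sqrt(-75 - 77) = 168 + sqrt(-152) = 168 + 2*I*sqrt(38)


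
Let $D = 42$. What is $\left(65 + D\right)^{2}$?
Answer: $11449$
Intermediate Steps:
$\left(65 + D\right)^{2} = \left(65 + 42\right)^{2} = 107^{2} = 11449$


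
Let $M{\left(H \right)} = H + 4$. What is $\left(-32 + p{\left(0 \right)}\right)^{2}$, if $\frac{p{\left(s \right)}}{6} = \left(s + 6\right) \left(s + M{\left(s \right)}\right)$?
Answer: $12544$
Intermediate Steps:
$M{\left(H \right)} = 4 + H$
$p{\left(s \right)} = 6 \left(4 + 2 s\right) \left(6 + s\right)$ ($p{\left(s \right)} = 6 \left(s + 6\right) \left(s + \left(4 + s\right)\right) = 6 \left(6 + s\right) \left(4 + 2 s\right) = 6 \left(4 + 2 s\right) \left(6 + s\right)$)
$\left(-32 + p{\left(0 \right)}\right)^{2} = \left(-32 + \left(144 + 12 \cdot 0^{2} + 96 \cdot 0\right)\right)^{2} = \left(-32 + \left(144 + 12 \cdot 0 + 0\right)\right)^{2} = \left(-32 + \left(144 + 0 + 0\right)\right)^{2} = \left(-32 + 144\right)^{2} = 112^{2} = 12544$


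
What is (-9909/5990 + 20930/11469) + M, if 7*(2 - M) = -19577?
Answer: 1345970252863/480895170 ≈ 2798.9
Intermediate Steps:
M = 19591/7 (M = 2 - 1/7*(-19577) = 2 + 19577/7 = 19591/7 ≈ 2798.7)
(-9909/5990 + 20930/11469) + M = (-9909/5990 + 20930/11469) + 19591/7 = 11724379/68699310 + 19591/7 = 1345970252863/480895170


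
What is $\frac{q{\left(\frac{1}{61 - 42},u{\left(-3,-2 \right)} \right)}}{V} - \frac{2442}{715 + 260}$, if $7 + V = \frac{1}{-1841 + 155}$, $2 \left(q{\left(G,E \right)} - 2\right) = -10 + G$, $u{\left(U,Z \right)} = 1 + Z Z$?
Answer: $- \frac{151586023}{72883525} \approx -2.0798$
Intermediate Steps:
$u{\left(U,Z \right)} = 1 + Z^{2}$
$q{\left(G,E \right)} = -3 + \frac{G}{2}$ ($q{\left(G,E \right)} = 2 + \frac{-10 + G}{2} = 2 + \left(-5 + \frac{G}{2}\right) = -3 + \frac{G}{2}$)
$V = - \frac{11803}{1686}$ ($V = -7 + \frac{1}{-1841 + 155} = -7 + \frac{1}{-1686} = -7 - \frac{1}{1686} = - \frac{11803}{1686} \approx -7.0006$)
$\frac{q{\left(\frac{1}{61 - 42},u{\left(-3,-2 \right)} \right)}}{V} - \frac{2442}{715 + 260} = \frac{-3 + \frac{1}{2 \left(61 - 42\right)}}{- \frac{11803}{1686}} - \frac{2442}{715 + 260} = \left(-3 + \frac{1}{2 \cdot 19}\right) \left(- \frac{1686}{11803}\right) - \frac{2442}{975} = \left(-3 + \frac{1}{2} \cdot \frac{1}{19}\right) \left(- \frac{1686}{11803}\right) - \frac{814}{325} = \left(-3 + \frac{1}{38}\right) \left(- \frac{1686}{11803}\right) - \frac{814}{325} = \left(- \frac{113}{38}\right) \left(- \frac{1686}{11803}\right) - \frac{814}{325} = \frac{95259}{224257} - \frac{814}{325} = - \frac{151586023}{72883525}$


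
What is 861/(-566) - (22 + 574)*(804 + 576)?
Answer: -465524541/566 ≈ -8.2248e+5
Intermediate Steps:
861/(-566) - (22 + 574)*(804 + 576) = 861*(-1/566) - 596*1380 = -861/566 - 1*822480 = -861/566 - 822480 = -465524541/566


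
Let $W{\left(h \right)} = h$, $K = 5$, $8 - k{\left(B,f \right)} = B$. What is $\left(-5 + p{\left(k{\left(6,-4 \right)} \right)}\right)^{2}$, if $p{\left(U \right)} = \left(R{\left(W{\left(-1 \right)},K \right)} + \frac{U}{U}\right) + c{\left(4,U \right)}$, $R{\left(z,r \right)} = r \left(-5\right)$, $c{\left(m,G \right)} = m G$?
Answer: $441$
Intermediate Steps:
$k{\left(B,f \right)} = 8 - B$
$c{\left(m,G \right)} = G m$
$R{\left(z,r \right)} = - 5 r$
$p{\left(U \right)} = -24 + 4 U$ ($p{\left(U \right)} = \left(\left(-5\right) 5 + \frac{U}{U}\right) + U 4 = \left(-25 + 1\right) + 4 U = -24 + 4 U$)
$\left(-5 + p{\left(k{\left(6,-4 \right)} \right)}\right)^{2} = \left(-5 - \left(24 - 4 \left(8 - 6\right)\right)\right)^{2} = \left(-5 + \left(-24 + 4 \cdot 2\right)\right)^{2} = \left(-5 + \left(-24 + 8\right)\right)^{2} = \left(-5 - 16\right)^{2} = \left(-21\right)^{2} = 441$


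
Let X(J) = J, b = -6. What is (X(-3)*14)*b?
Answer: 252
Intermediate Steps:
(X(-3)*14)*b = -3*14*(-6) = -42*(-6) = 252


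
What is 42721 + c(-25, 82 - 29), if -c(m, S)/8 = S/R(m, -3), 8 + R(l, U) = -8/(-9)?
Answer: 342245/8 ≈ 42781.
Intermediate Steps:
R(l, U) = -64/9 (R(l, U) = -8 - 8/(-9) = -8 - 8*(-⅑) = -8 + 8/9 = -64/9)
c(m, S) = 9*S/8 (c(m, S) = -8*S/(-64/9) = -8*S*(-9)/64 = -(-9)*S/8 = 9*S/8)
42721 + c(-25, 82 - 29) = 42721 + 9*(82 - 29)/8 = 42721 + (9/8)*53 = 42721 + 477/8 = 342245/8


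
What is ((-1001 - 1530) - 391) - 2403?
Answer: -5325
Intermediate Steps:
((-1001 - 1530) - 391) - 2403 = (-2531 - 391) - 2403 = -2922 - 2403 = -5325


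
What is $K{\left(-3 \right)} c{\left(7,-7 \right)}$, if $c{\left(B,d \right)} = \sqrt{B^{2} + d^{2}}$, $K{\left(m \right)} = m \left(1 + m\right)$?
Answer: $42 \sqrt{2} \approx 59.397$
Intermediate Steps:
$K{\left(-3 \right)} c{\left(7,-7 \right)} = - 3 \left(1 - 3\right) \sqrt{7^{2} + \left(-7\right)^{2}} = \left(-3\right) \left(-2\right) \sqrt{49 + 49} = 6 \sqrt{98} = 6 \cdot 7 \sqrt{2} = 42 \sqrt{2}$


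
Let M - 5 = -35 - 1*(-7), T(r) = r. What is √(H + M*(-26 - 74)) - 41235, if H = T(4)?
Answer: -41187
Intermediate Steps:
M = -23 (M = 5 + (-35 - 1*(-7)) = 5 + (-35 + 7) = 5 - 28 = -23)
H = 4
√(H + M*(-26 - 74)) - 41235 = √(4 - 23*(-26 - 74)) - 41235 = √(4 - 23*(-100)) - 41235 = √(4 + 2300) - 41235 = √2304 - 41235 = 48 - 41235 = -41187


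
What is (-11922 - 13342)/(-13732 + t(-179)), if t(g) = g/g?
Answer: 25264/13731 ≈ 1.8399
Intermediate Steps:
t(g) = 1
(-11922 - 13342)/(-13732 + t(-179)) = (-11922 - 13342)/(-13732 + 1) = -25264/(-13731) = -25264*(-1/13731) = 25264/13731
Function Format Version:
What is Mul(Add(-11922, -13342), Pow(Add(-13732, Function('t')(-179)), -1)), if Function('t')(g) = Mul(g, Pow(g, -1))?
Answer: Rational(25264, 13731) ≈ 1.8399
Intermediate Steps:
Function('t')(g) = 1
Mul(Add(-11922, -13342), Pow(Add(-13732, Function('t')(-179)), -1)) = Mul(Add(-11922, -13342), Pow(Add(-13732, 1), -1)) = Mul(-25264, Pow(-13731, -1)) = Mul(-25264, Rational(-1, 13731)) = Rational(25264, 13731)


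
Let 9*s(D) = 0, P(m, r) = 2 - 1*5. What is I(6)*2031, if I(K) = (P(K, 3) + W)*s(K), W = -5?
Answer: 0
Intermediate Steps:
P(m, r) = -3 (P(m, r) = 2 - 5 = -3)
s(D) = 0 (s(D) = (⅑)*0 = 0)
I(K) = 0 (I(K) = (-3 - 5)*0 = -8*0 = 0)
I(6)*2031 = 0*2031 = 0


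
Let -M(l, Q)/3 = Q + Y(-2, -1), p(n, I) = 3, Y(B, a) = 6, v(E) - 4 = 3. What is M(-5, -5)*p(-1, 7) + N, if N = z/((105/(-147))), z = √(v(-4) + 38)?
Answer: -9 - 21*√5/5 ≈ -18.391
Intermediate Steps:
v(E) = 7 (v(E) = 4 + 3 = 7)
z = 3*√5 (z = √(7 + 38) = √45 = 3*√5 ≈ 6.7082)
M(l, Q) = -18 - 3*Q (M(l, Q) = -3*(Q + 6) = -3*(6 + Q) = -18 - 3*Q)
N = -21*√5/5 (N = (3*√5)/((105/(-147))) = (3*√5)/((105*(-1/147))) = (3*√5)/(-5/7) = (3*√5)*(-7/5) = -21*√5/5 ≈ -9.3915)
M(-5, -5)*p(-1, 7) + N = (-18 - 3*(-5))*3 - 21*√5/5 = (-18 + 15)*3 - 21*√5/5 = -3*3 - 21*√5/5 = -9 - 21*√5/5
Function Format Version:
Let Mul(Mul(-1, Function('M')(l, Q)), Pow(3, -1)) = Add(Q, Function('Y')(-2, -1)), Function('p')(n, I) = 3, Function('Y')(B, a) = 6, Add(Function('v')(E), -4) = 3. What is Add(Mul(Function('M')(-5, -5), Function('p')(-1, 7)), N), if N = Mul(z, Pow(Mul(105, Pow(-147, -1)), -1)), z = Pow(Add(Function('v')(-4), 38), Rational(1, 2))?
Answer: Add(-9, Mul(Rational(-21, 5), Pow(5, Rational(1, 2)))) ≈ -18.391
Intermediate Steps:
Function('v')(E) = 7 (Function('v')(E) = Add(4, 3) = 7)
z = Mul(3, Pow(5, Rational(1, 2))) (z = Pow(Add(7, 38), Rational(1, 2)) = Pow(45, Rational(1, 2)) = Mul(3, Pow(5, Rational(1, 2))) ≈ 6.7082)
Function('M')(l, Q) = Add(-18, Mul(-3, Q)) (Function('M')(l, Q) = Mul(-3, Add(Q, 6)) = Mul(-3, Add(6, Q)) = Add(-18, Mul(-3, Q)))
N = Mul(Rational(-21, 5), Pow(5, Rational(1, 2))) (N = Mul(Mul(3, Pow(5, Rational(1, 2))), Pow(Mul(105, Pow(-147, -1)), -1)) = Mul(Mul(3, Pow(5, Rational(1, 2))), Pow(Mul(105, Rational(-1, 147)), -1)) = Mul(Mul(3, Pow(5, Rational(1, 2))), Pow(Rational(-5, 7), -1)) = Mul(Mul(3, Pow(5, Rational(1, 2))), Rational(-7, 5)) = Mul(Rational(-21, 5), Pow(5, Rational(1, 2))) ≈ -9.3915)
Add(Mul(Function('M')(-5, -5), Function('p')(-1, 7)), N) = Add(Mul(Add(-18, Mul(-3, -5)), 3), Mul(Rational(-21, 5), Pow(5, Rational(1, 2)))) = Add(Mul(Add(-18, 15), 3), Mul(Rational(-21, 5), Pow(5, Rational(1, 2)))) = Add(Mul(-3, 3), Mul(Rational(-21, 5), Pow(5, Rational(1, 2)))) = Add(-9, Mul(Rational(-21, 5), Pow(5, Rational(1, 2))))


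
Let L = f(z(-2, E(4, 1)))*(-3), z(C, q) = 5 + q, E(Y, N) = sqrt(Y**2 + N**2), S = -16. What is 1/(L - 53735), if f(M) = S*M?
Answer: -53495/2861675857 - 48*sqrt(17)/2861675857 ≈ -1.8763e-5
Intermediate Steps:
E(Y, N) = sqrt(N**2 + Y**2)
f(M) = -16*M
L = 240 + 48*sqrt(17) (L = -16*(5 + sqrt(1**2 + 4**2))*(-3) = -16*(5 + sqrt(1 + 16))*(-3) = -16*(5 + sqrt(17))*(-3) = (-80 - 16*sqrt(17))*(-3) = 240 + 48*sqrt(17) ≈ 437.91)
1/(L - 53735) = 1/((240 + 48*sqrt(17)) - 53735) = 1/(-53495 + 48*sqrt(17))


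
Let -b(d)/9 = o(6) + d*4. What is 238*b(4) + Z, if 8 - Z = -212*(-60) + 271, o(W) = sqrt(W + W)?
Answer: -47255 - 4284*sqrt(3) ≈ -54675.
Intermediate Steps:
o(W) = sqrt(2)*sqrt(W) (o(W) = sqrt(2*W) = sqrt(2)*sqrt(W))
b(d) = -36*d - 18*sqrt(3) (b(d) = -9*(sqrt(2)*sqrt(6) + d*4) = -9*(2*sqrt(3) + 4*d) = -36*d - 18*sqrt(3))
Z = -12983 (Z = 8 - (-212*(-60) + 271) = 8 - (12720 + 271) = 8 - 1*12991 = 8 - 12991 = -12983)
238*b(4) + Z = 238*(-36*4 - 18*sqrt(3)) - 12983 = 238*(-144 - 18*sqrt(3)) - 12983 = (-34272 - 4284*sqrt(3)) - 12983 = -47255 - 4284*sqrt(3)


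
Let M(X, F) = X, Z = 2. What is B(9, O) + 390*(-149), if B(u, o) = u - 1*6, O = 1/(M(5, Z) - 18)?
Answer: -58107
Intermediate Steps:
O = -1/13 (O = 1/(5 - 18) = 1/(-13) = -1/13 ≈ -0.076923)
B(u, o) = -6 + u (B(u, o) = u - 6 = -6 + u)
B(9, O) + 390*(-149) = (-6 + 9) + 390*(-149) = 3 - 58110 = -58107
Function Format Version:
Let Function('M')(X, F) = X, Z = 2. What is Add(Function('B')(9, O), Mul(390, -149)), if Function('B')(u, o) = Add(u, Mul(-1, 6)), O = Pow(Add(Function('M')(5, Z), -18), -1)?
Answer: -58107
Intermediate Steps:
O = Rational(-1, 13) (O = Pow(Add(5, -18), -1) = Pow(-13, -1) = Rational(-1, 13) ≈ -0.076923)
Function('B')(u, o) = Add(-6, u) (Function('B')(u, o) = Add(u, -6) = Add(-6, u))
Add(Function('B')(9, O), Mul(390, -149)) = Add(Add(-6, 9), Mul(390, -149)) = Add(3, -58110) = -58107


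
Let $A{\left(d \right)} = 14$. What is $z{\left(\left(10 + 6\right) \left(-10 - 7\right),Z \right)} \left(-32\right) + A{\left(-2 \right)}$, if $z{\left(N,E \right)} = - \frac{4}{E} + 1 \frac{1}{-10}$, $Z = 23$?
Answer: $\frac{2618}{115} \approx 22.765$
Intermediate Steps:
$z{\left(N,E \right)} = - \frac{1}{10} - \frac{4}{E}$ ($z{\left(N,E \right)} = - \frac{4}{E} + 1 \left(- \frac{1}{10}\right) = - \frac{4}{E} - \frac{1}{10} = - \frac{1}{10} - \frac{4}{E}$)
$z{\left(\left(10 + 6\right) \left(-10 - 7\right),Z \right)} \left(-32\right) + A{\left(-2 \right)} = \frac{-40 - 23}{10 \cdot 23} \left(-32\right) + 14 = \frac{1}{10} \cdot \frac{1}{23} \left(-40 - 23\right) \left(-32\right) + 14 = \frac{1}{10} \cdot \frac{1}{23} \left(-63\right) \left(-32\right) + 14 = \left(- \frac{63}{230}\right) \left(-32\right) + 14 = \frac{1008}{115} + 14 = \frac{2618}{115}$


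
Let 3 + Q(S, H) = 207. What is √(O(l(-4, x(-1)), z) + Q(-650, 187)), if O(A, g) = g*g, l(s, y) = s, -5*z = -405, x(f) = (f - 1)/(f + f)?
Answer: √6765 ≈ 82.250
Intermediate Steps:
x(f) = (-1 + f)/(2*f) (x(f) = (-1 + f)/((2*f)) = (-1 + f)*(1/(2*f)) = (-1 + f)/(2*f))
z = 81 (z = -⅕*(-405) = 81)
O(A, g) = g²
Q(S, H) = 204 (Q(S, H) = -3 + 207 = 204)
√(O(l(-4, x(-1)), z) + Q(-650, 187)) = √(81² + 204) = √(6561 + 204) = √6765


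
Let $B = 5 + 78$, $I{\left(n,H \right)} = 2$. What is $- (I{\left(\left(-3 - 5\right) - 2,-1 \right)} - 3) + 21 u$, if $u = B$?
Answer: $1744$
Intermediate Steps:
$B = 83$
$u = 83$
$- (I{\left(\left(-3 - 5\right) - 2,-1 \right)} - 3) + 21 u = - (2 - 3) + 21 \cdot 83 = \left(-1\right) \left(-1\right) + 1743 = 1 + 1743 = 1744$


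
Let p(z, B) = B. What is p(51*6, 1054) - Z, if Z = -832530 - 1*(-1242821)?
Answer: -409237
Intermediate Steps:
Z = 410291 (Z = -832530 + 1242821 = 410291)
p(51*6, 1054) - Z = 1054 - 1*410291 = 1054 - 410291 = -409237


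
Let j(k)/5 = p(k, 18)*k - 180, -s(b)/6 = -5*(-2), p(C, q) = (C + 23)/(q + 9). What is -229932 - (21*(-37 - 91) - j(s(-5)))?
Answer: -2049596/9 ≈ -2.2773e+5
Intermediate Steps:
p(C, q) = (23 + C)/(9 + q)
s(b) = -60 (s(b) = -(-30)*(-2) = -6*10 = -60)
j(k) = -900 + 5*k*(23/27 + k/27) (j(k) = 5*(((23 + k)/(9 + 18))*k - 180) = 5*(((23 + k)/27)*k - 180) = 5*((23/27 + k/27)*k - 180) = 5*(k*(23/27 + k/27) - 180) = 5*(-180 + k*(23/27 + k/27)) = -900 + 5*k*(23/27 + k/27))
-229932 - (21*(-37 - 91) - j(s(-5))) = -229932 - (21*(-37 - 91) - (-900 + (5/27)*(-60)*(23 - 60))) = -229932 - (21*(-128) - (-900 + (5/27)*(-60)*(-37))) = -229932 - (-2688 - (-900 + 3700/9)) = -229932 - (-2688 - 1*(-4400/9)) = -229932 - (-2688 + 4400/9) = -229932 - 1*(-19792/9) = -229932 + 19792/9 = -2049596/9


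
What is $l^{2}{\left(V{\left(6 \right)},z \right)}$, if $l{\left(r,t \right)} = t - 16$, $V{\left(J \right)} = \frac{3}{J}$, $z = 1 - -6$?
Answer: $81$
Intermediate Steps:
$z = 7$ ($z = 1 + 6 = 7$)
$l{\left(r,t \right)} = -16 + t$
$l^{2}{\left(V{\left(6 \right)},z \right)} = \left(-16 + 7\right)^{2} = \left(-9\right)^{2} = 81$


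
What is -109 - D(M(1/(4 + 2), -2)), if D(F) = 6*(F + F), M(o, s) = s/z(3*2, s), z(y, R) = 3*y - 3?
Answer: -537/5 ≈ -107.40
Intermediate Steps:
z(y, R) = -3 + 3*y
M(o, s) = s/15 (M(o, s) = s/(-3 + 3*(3*2)) = s/(-3 + 3*6) = s/(-3 + 18) = s/15)
D(F) = 12*F (D(F) = 6*(2*F) = 12*F)
-109 - D(M(1/(4 + 2), -2)) = -109 - 12*(1/15)*(-2) = -109 - 12*(-2)/15 = -109 - 1*(-8/5) = -109 + 8/5 = -537/5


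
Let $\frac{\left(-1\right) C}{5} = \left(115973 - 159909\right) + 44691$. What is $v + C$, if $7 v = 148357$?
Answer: $\frac{121932}{7} \approx 17419.0$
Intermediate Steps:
$C = -3775$ ($C = - 5 \left(\left(115973 - 159909\right) + 44691\right) = - 5 \left(-43936 + 44691\right) = \left(-5\right) 755 = -3775$)
$v = \frac{148357}{7}$ ($v = \frac{1}{7} \cdot 148357 = \frac{148357}{7} \approx 21194.0$)
$v + C = \frac{148357}{7} - 3775 = \frac{121932}{7}$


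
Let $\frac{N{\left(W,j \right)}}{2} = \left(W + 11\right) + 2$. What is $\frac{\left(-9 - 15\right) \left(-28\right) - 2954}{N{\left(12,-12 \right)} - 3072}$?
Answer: $\frac{1141}{1511} \approx 0.75513$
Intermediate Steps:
$N{\left(W,j \right)} = 26 + 2 W$ ($N{\left(W,j \right)} = 2 \left(\left(W + 11\right) + 2\right) = 2 \left(\left(11 + W\right) + 2\right) = 2 \left(13 + W\right) = 26 + 2 W$)
$\frac{\left(-9 - 15\right) \left(-28\right) - 2954}{N{\left(12,-12 \right)} - 3072} = \frac{\left(-9 - 15\right) \left(-28\right) - 2954}{\left(26 + 2 \cdot 12\right) - 3072} = \frac{\left(-24\right) \left(-28\right) - 2954}{\left(26 + 24\right) - 3072} = \frac{672 - 2954}{50 - 3072} = - \frac{2282}{-3022} = \left(-2282\right) \left(- \frac{1}{3022}\right) = \frac{1141}{1511}$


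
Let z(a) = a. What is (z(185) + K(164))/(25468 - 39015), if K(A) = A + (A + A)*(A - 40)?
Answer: -2159/713 ≈ -3.0280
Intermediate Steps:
K(A) = A + 2*A*(-40 + A) (K(A) = A + (2*A)*(-40 + A) = A + 2*A*(-40 + A))
(z(185) + K(164))/(25468 - 39015) = (185 + 164*(-79 + 2*164))/(25468 - 39015) = (185 + 164*(-79 + 328))/(-13547) = (185 + 164*249)*(-1/13547) = (185 + 40836)*(-1/13547) = 41021*(-1/13547) = -2159/713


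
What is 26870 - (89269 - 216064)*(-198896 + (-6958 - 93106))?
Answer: -37906606330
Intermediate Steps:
26870 - (89269 - 216064)*(-198896 + (-6958 - 93106)) = 26870 - (-126795)*(-198896 - 100064) = 26870 - (-126795)*(-298960) = 26870 - 1*37906633200 = 26870 - 37906633200 = -37906606330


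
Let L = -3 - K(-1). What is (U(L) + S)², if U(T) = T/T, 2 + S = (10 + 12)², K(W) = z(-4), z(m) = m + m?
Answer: 233289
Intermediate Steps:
z(m) = 2*m
K(W) = -8 (K(W) = 2*(-4) = -8)
L = 5 (L = -3 - 1*(-8) = -3 + 8 = 5)
S = 482 (S = -2 + (10 + 12)² = -2 + 22² = -2 + 484 = 482)
U(T) = 1
(U(L) + S)² = (1 + 482)² = 483² = 233289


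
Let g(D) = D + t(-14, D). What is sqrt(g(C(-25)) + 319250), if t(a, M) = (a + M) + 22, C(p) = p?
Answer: 2*sqrt(79802) ≈ 564.99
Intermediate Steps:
t(a, M) = 22 + M + a (t(a, M) = (M + a) + 22 = 22 + M + a)
g(D) = 8 + 2*D (g(D) = D + (22 + D - 14) = D + (8 + D) = 8 + 2*D)
sqrt(g(C(-25)) + 319250) = sqrt((8 + 2*(-25)) + 319250) = sqrt((8 - 50) + 319250) = sqrt(-42 + 319250) = sqrt(319208) = 2*sqrt(79802)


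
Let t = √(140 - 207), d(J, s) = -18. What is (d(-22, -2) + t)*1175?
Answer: -21150 + 1175*I*√67 ≈ -21150.0 + 9617.8*I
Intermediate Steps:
t = I*√67 (t = √(-67) = I*√67 ≈ 8.1853*I)
(d(-22, -2) + t)*1175 = (-18 + I*√67)*1175 = -21150 + 1175*I*√67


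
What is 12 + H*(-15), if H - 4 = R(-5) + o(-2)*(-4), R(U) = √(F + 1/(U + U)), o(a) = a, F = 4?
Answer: -168 - 3*√390/2 ≈ -197.62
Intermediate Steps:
R(U) = √(4 + 1/(2*U)) (R(U) = √(4 + 1/(U + U)) = √(4 + 1/(2*U)))
H = 12 + √390/10 (H = 4 + (√(16 + 2/(-5))/2 - 2*(-4)) = 4 + (√(16 + 2*(-⅕))/2 + 8) = 4 + (√(16 - ⅖)/2 + 8) = 4 + (√(78/5)/2 + 8) = 4 + ((√390/5)/2 + 8) = 4 + (√390/10 + 8) = 4 + (8 + √390/10) = 12 + √390/10 ≈ 13.975)
12 + H*(-15) = 12 + (12 + √390/10)*(-15) = 12 + (-180 - 3*√390/2) = -168 - 3*√390/2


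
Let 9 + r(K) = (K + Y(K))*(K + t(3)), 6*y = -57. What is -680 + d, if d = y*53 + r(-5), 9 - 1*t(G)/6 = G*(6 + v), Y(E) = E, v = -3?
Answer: -2285/2 ≈ -1142.5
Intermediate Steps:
y = -19/2 (y = (⅙)*(-57) = -19/2 ≈ -9.5000)
t(G) = 54 - 18*G (t(G) = 54 - 6*G*(6 - 3) = 54 - 6*G*3 = 54 - 18*G)
r(K) = -9 + 2*K² (r(K) = -9 + (K + K)*(K + (54 - 18*3)) = -9 + (2*K)*(K + (54 - 54)) = -9 + (2*K)*(K + 0) = -9 + (2*K)*K = -9 + 2*K²)
d = -925/2 (d = -19/2*53 + (-9 + 2*(-5)²) = -1007/2 + (-9 + 2*25) = -1007/2 + (-9 + 50) = -1007/2 + 41 = -925/2 ≈ -462.50)
-680 + d = -680 - 925/2 = -2285/2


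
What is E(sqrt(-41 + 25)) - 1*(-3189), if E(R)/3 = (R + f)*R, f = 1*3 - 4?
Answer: 3141 - 12*I ≈ 3141.0 - 12.0*I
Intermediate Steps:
f = -1 (f = 3 - 4 = -1)
E(R) = 3*R*(-1 + R) (E(R) = 3*((R - 1)*R) = 3*((-1 + R)*R) = 3*(R*(-1 + R)) = 3*R*(-1 + R))
E(sqrt(-41 + 25)) - 1*(-3189) = 3*sqrt(-41 + 25)*(-1 + sqrt(-41 + 25)) - 1*(-3189) = 3*sqrt(-16)*(-1 + sqrt(-16)) + 3189 = 3*(4*I)*(-1 + 4*I) + 3189 = 12*I*(-1 + 4*I) + 3189 = 3189 + 12*I*(-1 + 4*I)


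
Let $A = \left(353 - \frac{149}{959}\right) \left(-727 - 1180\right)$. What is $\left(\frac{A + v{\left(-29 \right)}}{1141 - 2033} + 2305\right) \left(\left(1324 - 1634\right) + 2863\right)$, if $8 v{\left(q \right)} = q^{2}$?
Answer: $\frac{53448537192657}{6843424} \approx 7.8102 \cdot 10^{6}$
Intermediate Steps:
$A = - \frac{645286846}{959}$ ($A = \left(353 - \frac{149}{959}\right) \left(-1907\right) = \frac{338378}{959} \left(-1907\right) = - \frac{645286846}{959} \approx -6.7288 \cdot 10^{5}$)
$v{\left(q \right)} = \frac{q^{2}}{8}$
$\left(\frac{A + v{\left(-29 \right)}}{1141 - 2033} + 2305\right) \left(\left(1324 - 1634\right) + 2863\right) = \left(\frac{- \frac{645286846}{959} + \frac{\left(-29\right)^{2}}{8}}{1141 - 2033} + 2305\right) \left(\left(1324 - 1634\right) + 2863\right) = \left(\frac{- \frac{645286846}{959} + \frac{1}{8} \cdot 841}{-892} + 2305\right) \left(\left(1324 - 1634\right) + 2863\right) = \left(\left(- \frac{645286846}{959} + \frac{841}{8}\right) \left(- \frac{1}{892}\right) + 2305\right) \left(-310 + 2863\right) = \left(\left(- \frac{5161488249}{7672}\right) \left(- \frac{1}{892}\right) + 2305\right) 2553 = \left(\frac{5161488249}{6843424} + 2305\right) 2553 = \frac{20935580569}{6843424} \cdot 2553 = \frac{53448537192657}{6843424}$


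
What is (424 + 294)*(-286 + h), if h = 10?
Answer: -198168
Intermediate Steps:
(424 + 294)*(-286 + h) = (424 + 294)*(-286 + 10) = 718*(-276) = -198168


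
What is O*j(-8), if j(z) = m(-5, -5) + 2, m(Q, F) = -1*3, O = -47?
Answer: 47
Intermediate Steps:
m(Q, F) = -3
j(z) = -1 (j(z) = -3 + 2 = -1)
O*j(-8) = -47*(-1) = 47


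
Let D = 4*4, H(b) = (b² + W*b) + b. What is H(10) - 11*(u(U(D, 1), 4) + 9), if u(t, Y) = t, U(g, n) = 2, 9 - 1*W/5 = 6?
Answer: 139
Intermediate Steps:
W = 15 (W = 45 - 5*6 = 45 - 30 = 15)
H(b) = b² + 16*b (H(b) = (b² + 15*b) + b = b² + 16*b)
D = 16
H(10) - 11*(u(U(D, 1), 4) + 9) = 10*(16 + 10) - 11*(2 + 9) = 10*26 - 11*11 = 260 - 121 = 139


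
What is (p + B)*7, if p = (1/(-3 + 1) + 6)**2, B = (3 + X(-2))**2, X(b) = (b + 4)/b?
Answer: 959/4 ≈ 239.75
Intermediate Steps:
X(b) = (4 + b)/b
B = 4 (B = (3 + (4 - 2)/(-2))**2 = (3 - 1/2*2)**2 = (3 - 1)**2 = 2**2 = 4)
p = 121/4 (p = (1/(-2) + 6)**2 = (-1/2 + 6)**2 = (11/2)**2 = 121/4 ≈ 30.250)
(p + B)*7 = (121/4 + 4)*7 = (137/4)*7 = 959/4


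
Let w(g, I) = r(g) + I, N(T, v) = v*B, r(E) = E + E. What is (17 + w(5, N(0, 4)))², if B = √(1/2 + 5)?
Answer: 817 + 108*√22 ≈ 1323.6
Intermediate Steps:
B = √22/2 (B = √(½ + 5) = √(11/2) = √22/2 ≈ 2.3452)
r(E) = 2*E
N(T, v) = v*√22/2 (N(T, v) = v*(√22/2) = v*√22/2)
w(g, I) = I + 2*g (w(g, I) = 2*g + I = I + 2*g)
(17 + w(5, N(0, 4)))² = (17 + ((½)*4*√22 + 2*5))² = (17 + (2*√22 + 10))² = (17 + (10 + 2*√22))² = (27 + 2*√22)²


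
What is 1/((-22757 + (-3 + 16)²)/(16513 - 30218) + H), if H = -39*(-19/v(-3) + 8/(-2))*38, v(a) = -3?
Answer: -13705/47369302 ≈ -0.00028932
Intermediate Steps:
H = -3458 (H = -39*(-19/(-3) + 8/(-2))*38 = -39*(-19*(-⅓) + 8*(-½))*38 = -39*(19/3 - 4)*38 = -39*7/3*38 = -91*38 = -3458)
1/((-22757 + (-3 + 16)²)/(16513 - 30218) + H) = 1/((-22757 + (-3 + 16)²)/(16513 - 30218) - 3458) = 1/((-22757 + 13²)/(-13705) - 3458) = 1/((-22757 + 169)*(-1/13705) - 3458) = 1/(-22588*(-1/13705) - 3458) = 1/(22588/13705 - 3458) = 1/(-47369302/13705) = -13705/47369302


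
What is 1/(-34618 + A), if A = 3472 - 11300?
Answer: -1/42446 ≈ -2.3559e-5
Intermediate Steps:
A = -7828
1/(-34618 + A) = 1/(-34618 - 7828) = 1/(-42446) = -1/42446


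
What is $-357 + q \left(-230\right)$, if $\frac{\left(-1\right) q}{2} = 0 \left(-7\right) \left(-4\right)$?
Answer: $-357$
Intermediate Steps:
$q = 0$ ($q = - 2 \cdot 0 \left(-7\right) \left(-4\right) = - 2 \cdot 0 \left(-4\right) = \left(-2\right) 0 = 0$)
$-357 + q \left(-230\right) = -357 + 0 \left(-230\right) = -357 + 0 = -357$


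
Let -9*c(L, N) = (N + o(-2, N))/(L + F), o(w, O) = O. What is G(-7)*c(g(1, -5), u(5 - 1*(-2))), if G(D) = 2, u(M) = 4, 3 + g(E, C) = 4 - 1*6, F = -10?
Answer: 16/135 ≈ 0.11852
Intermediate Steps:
g(E, C) = -5 (g(E, C) = -3 + (4 - 1*6) = -3 + (4 - 6) = -3 - 2 = -5)
c(L, N) = -2*N/(9*(-10 + L)) (c(L, N) = -(N + N)/(9*(L - 10)) = -2*N/(9*(-10 + L)))
G(-7)*c(g(1, -5), u(5 - 1*(-2))) = 2*(-2*4/(-90 + 9*(-5))) = 2*(-2*4/(-90 - 45)) = 2*(-2*4/(-135)) = 2*(-2*4*(-1/135)) = 2*(8/135) = 16/135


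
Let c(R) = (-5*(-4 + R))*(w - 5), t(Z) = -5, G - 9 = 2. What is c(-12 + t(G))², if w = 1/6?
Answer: 1030225/4 ≈ 2.5756e+5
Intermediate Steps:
w = ⅙ ≈ 0.16667
G = 11 (G = 9 + 2 = 11)
c(R) = -290/3 + 145*R/6 (c(R) = (-5*(-4 + R))*(⅙ - 5) = (20 - 5*R)*(-29/6) = -290/3 + 145*R/6)
c(-12 + t(G))² = (-290/3 + 145*(-12 - 5)/6)² = (-290/3 + (145/6)*(-17))² = (-290/3 - 2465/6)² = (-1015/2)² = 1030225/4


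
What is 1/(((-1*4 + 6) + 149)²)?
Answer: 1/22801 ≈ 4.3858e-5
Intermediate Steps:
1/(((-1*4 + 6) + 149)²) = 1/(((-4 + 6) + 149)²) = 1/((2 + 149)²) = 1/(151²) = 1/22801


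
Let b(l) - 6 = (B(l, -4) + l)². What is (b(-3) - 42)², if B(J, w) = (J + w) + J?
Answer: 17689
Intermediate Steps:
B(J, w) = w + 2*J
b(l) = 6 + (-4 + 3*l)² (b(l) = 6 + ((-4 + 2*l) + l)² = 6 + (-4 + 3*l)²)
(b(-3) - 42)² = ((6 + (-4 + 3*(-3))²) - 42)² = ((6 + (-4 - 9)²) - 42)² = ((6 + (-13)²) - 42)² = ((6 + 169) - 42)² = (175 - 42)² = 133² = 17689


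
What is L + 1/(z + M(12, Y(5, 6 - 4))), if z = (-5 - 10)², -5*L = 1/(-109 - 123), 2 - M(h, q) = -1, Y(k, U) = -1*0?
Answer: 347/66120 ≈ 0.0052480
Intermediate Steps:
Y(k, U) = 0
M(h, q) = 3 (M(h, q) = 2 - 1*(-1) = 2 + 1 = 3)
L = 1/1160 (L = -1/(5*(-109 - 123)) = -⅕/(-232) = -⅕*(-1/232) = 1/1160 ≈ 0.00086207)
z = 225 (z = (-15)² = 225)
L + 1/(z + M(12, Y(5, 6 - 4))) = 1/1160 + 1/(225 + 3) = 1/1160 + 1/228 = 347/66120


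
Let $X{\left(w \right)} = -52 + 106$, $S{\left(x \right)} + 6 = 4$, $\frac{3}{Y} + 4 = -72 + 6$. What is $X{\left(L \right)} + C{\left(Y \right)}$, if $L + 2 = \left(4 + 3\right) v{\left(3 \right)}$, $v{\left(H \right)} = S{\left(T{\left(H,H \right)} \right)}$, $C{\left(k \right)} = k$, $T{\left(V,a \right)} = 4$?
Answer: $\frac{3777}{70} \approx 53.957$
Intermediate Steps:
$Y = - \frac{3}{70}$ ($Y = \frac{3}{-4 + \left(-72 + 6\right)} = \frac{3}{-4 - 66} = \frac{3}{-70} = 3 \left(- \frac{1}{70}\right) = - \frac{3}{70} \approx -0.042857$)
$S{\left(x \right)} = -2$ ($S{\left(x \right)} = -6 + 4 = -2$)
$v{\left(H \right)} = -2$
$L = -16$ ($L = -2 + \left(4 + 3\right) \left(-2\right) = -2 + 7 \left(-2\right) = -2 - 14 = -16$)
$X{\left(w \right)} = 54$
$X{\left(L \right)} + C{\left(Y \right)} = 54 - \frac{3}{70} = \frac{3777}{70}$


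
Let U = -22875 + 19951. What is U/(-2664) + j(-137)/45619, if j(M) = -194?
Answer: 33218285/30382254 ≈ 1.0933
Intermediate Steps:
U = -2924
U/(-2664) + j(-137)/45619 = -2924/(-2664) - 194/45619 = -2924*(-1/2664) - 194*1/45619 = 731/666 - 194/45619 = 33218285/30382254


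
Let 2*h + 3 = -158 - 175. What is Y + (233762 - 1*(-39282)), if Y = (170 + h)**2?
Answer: 273048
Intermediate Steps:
h = -168 (h = -3/2 + (-158 - 175)/2 = -3/2 + (1/2)*(-333) = -3/2 - 333/2 = -168)
Y = 4 (Y = (170 - 168)**2 = 2**2 = 4)
Y + (233762 - 1*(-39282)) = 4 + (233762 - 1*(-39282)) = 4 + (233762 + 39282) = 4 + 273044 = 273048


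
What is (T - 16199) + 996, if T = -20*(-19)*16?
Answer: -9123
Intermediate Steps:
T = 6080 (T = 380*16 = 6080)
(T - 16199) + 996 = (6080 - 16199) + 996 = -10119 + 996 = -9123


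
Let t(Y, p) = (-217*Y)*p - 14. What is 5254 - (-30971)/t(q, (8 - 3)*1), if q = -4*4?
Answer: 91166855/17346 ≈ 5255.8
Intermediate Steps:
q = -16
t(Y, p) = -14 - 217*Y*p (t(Y, p) = -217*Y*p - 14 = -14 - 217*Y*p)
5254 - (-30971)/t(q, (8 - 3)*1) = 5254 - (-30971)/(-14 - 217*(-16)*(8 - 3)*1) = 5254 - (-30971)/(-14 - 217*(-16)*5*1) = 5254 - (-30971)/(-14 - 217*(-16)*5) = 5254 - (-30971)/(-14 + 17360) = 5254 - (-30971)/17346 = 5254 - 1*(-30971/17346) = 5254 + 30971/17346 = 91166855/17346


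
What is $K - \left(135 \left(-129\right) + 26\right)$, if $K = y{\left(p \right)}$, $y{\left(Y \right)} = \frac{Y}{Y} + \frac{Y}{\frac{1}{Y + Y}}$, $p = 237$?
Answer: $129728$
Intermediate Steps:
$y{\left(Y \right)} = 1 + 2 Y^{2}$ ($y{\left(Y \right)} = 1 + \frac{Y}{\frac{1}{2 Y}} = 1 + \frac{Y}{\frac{1}{2} \frac{1}{Y}} = 1 + Y 2 Y = 1 + 2 Y^{2}$)
$K = 112339$ ($K = 1 + 2 \cdot 237^{2} = 1 + 2 \cdot 56169 = 1 + 112338 = 112339$)
$K - \left(135 \left(-129\right) + 26\right) = 112339 - \left(135 \left(-129\right) + 26\right) = 112339 - \left(-17415 + 26\right) = 112339 - -17389 = 112339 + 17389 = 129728$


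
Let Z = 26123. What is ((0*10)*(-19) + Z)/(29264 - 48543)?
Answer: -26123/19279 ≈ -1.3550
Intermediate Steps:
((0*10)*(-19) + Z)/(29264 - 48543) = ((0*10)*(-19) + 26123)/(29264 - 48543) = (0*(-19) + 26123)/(-19279) = (0 + 26123)*(-1/19279) = 26123*(-1/19279) = -26123/19279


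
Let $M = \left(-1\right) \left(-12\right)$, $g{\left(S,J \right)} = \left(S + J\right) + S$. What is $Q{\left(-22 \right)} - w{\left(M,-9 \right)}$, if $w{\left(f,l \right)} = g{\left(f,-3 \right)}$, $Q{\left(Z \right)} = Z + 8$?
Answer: $-35$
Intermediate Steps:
$Q{\left(Z \right)} = 8 + Z$
$g{\left(S,J \right)} = J + 2 S$ ($g{\left(S,J \right)} = \left(J + S\right) + S = J + 2 S$)
$M = 12$
$w{\left(f,l \right)} = -3 + 2 f$
$Q{\left(-22 \right)} - w{\left(M,-9 \right)} = \left(8 - 22\right) - \left(-3 + 2 \cdot 12\right) = -14 - \left(-3 + 24\right) = -14 - 21 = -35$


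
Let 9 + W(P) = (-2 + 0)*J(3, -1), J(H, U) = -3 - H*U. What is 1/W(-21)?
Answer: -⅑ ≈ -0.11111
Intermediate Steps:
J(H, U) = -3 - H*U
W(P) = -9 (W(P) = -9 + (-2 + 0)*(-3 - 1*3*(-1)) = -9 - 2*(-3 + 3) = -9 - 2*0 = -9 + 0 = -9)
1/W(-21) = 1/(-9) = -⅑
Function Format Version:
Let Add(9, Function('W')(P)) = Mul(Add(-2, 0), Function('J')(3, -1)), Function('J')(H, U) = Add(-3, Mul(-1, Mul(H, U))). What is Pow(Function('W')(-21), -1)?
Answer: Rational(-1, 9) ≈ -0.11111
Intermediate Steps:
Function('J')(H, U) = Add(-3, Mul(-1, H, U))
Function('W')(P) = -9 (Function('W')(P) = Add(-9, Mul(Add(-2, 0), Add(-3, Mul(-1, 3, -1)))) = Add(-9, Mul(-2, Add(-3, 3))) = Add(-9, Mul(-2, 0)) = Add(-9, 0) = -9)
Pow(Function('W')(-21), -1) = Pow(-9, -1) = Rational(-1, 9)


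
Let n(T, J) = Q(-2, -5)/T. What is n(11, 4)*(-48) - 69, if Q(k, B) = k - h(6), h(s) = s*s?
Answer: 1065/11 ≈ 96.818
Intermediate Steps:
h(s) = s**2
Q(k, B) = -36 + k (Q(k, B) = k - 1*6**2 = k - 1*36 = k - 36 = -36 + k)
n(T, J) = -38/T (n(T, J) = (-36 - 2)/T = -38/T)
n(11, 4)*(-48) - 69 = -38/11*(-48) - 69 = 1824/11 - 69 = 1065/11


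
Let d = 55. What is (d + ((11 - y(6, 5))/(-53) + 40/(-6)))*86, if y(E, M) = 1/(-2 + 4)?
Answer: 658201/159 ≈ 4139.6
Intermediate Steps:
y(E, M) = ½ (y(E, M) = 1/2 = ½)
(d + ((11 - y(6, 5))/(-53) + 40/(-6)))*86 = (55 + ((11 - 1*½)/(-53) + 40/(-6)))*86 = (55 + ((11 - ½)*(-1/53) + 40*(-⅙)))*86 = (55 + ((21/2)*(-1/53) - 20/3))*86 = (55 + (-21/106 - 20/3))*86 = (55 - 2183/318)*86 = (15307/318)*86 = 658201/159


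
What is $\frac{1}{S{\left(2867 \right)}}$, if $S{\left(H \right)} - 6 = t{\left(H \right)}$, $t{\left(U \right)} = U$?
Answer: $\frac{1}{2873} \approx 0.00034807$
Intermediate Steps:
$S{\left(H \right)} = 6 + H$
$\frac{1}{S{\left(2867 \right)}} = \frac{1}{6 + 2867} = \frac{1}{2873}$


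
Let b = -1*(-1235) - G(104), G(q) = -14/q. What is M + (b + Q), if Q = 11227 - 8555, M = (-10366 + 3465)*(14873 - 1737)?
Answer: -4713676701/52 ≈ -9.0648e+7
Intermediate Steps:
b = 64227/52 (b = -1*(-1235) - (-14)/104 = 1235 - (-14)/104 = 1235 - 1*(-7/52) = 1235 + 7/52 = 64227/52 ≈ 1235.1)
M = -90651536 (M = -6901*13136 = -90651536)
Q = 2672
M + (b + Q) = -90651536 + (64227/52 + 2672) = -90651536 + 203171/52 = -4713676701/52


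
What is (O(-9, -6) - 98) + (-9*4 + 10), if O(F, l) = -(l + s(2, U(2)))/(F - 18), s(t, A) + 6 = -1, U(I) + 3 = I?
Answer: -3361/27 ≈ -124.48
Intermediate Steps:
U(I) = -3 + I
s(t, A) = -7 (s(t, A) = -6 - 1 = -7)
O(F, l) = -(-7 + l)/(-18 + F) (O(F, l) = -(l - 7)/(F - 18) = -(-7 + l)/(-18 + F))
(O(-9, -6) - 98) + (-9*4 + 10) = ((7 - 1*(-6))/(-18 - 9) - 98) + (-9*4 + 10) = ((7 + 6)/(-27) - 98) + (-36 + 10) = (-1/27*13 - 98) - 26 = (-13/27 - 98) - 26 = -2659/27 - 26 = -3361/27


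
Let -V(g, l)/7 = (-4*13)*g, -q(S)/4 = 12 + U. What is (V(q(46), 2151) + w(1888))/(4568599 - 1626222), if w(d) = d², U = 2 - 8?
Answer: 3555808/2942377 ≈ 1.2085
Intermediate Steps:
U = -6
q(S) = -24 (q(S) = -4*(12 - 6) = -4*6 = -24)
V(g, l) = 364*g (V(g, l) = -7*(-4*13)*g = -(-364)*g = 364*g)
(V(q(46), 2151) + w(1888))/(4568599 - 1626222) = (364*(-24) + 1888²)/(4568599 - 1626222) = (-8736 + 3564544)/2942377 = 3555808*(1/2942377) = 3555808/2942377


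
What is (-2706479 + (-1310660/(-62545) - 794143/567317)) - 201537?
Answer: -20636795537612591/7096568353 ≈ -2.9080e+6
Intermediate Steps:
(-2706479 + (-1310660/(-62545) - 794143/567317)) - 201537 = (-2706479 + (-1310660*(-1/62545) - 794143*1/567317)) - 201537 = (-2706479 + (262132/12509 - 794143/567317)) - 201537 = (-2706479 + 138778005057/7096568353) - 201537 = -19206574441454030/7096568353 - 201537 = -20636795537612591/7096568353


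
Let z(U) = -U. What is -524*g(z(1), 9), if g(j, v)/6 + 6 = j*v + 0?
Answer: 47160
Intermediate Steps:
g(j, v) = -36 + 6*j*v (g(j, v) = -36 + 6*(j*v + 0) = -36 + 6*(j*v) = -36 + 6*j*v)
-524*g(z(1), 9) = -524*(-36 + 6*(-1*1)*9) = -524*(-36 + 6*(-1)*9) = -524*(-36 - 54) = -524*(-90) = 47160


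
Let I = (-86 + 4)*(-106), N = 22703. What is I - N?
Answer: -14011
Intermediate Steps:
I = 8692 (I = -82*(-106) = 8692)
I - N = 8692 - 1*22703 = 8692 - 22703 = -14011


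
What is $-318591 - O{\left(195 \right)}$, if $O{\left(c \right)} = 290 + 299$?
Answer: $-319180$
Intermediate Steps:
$O{\left(c \right)} = 589$
$-318591 - O{\left(195 \right)} = -318591 - 589 = -319180$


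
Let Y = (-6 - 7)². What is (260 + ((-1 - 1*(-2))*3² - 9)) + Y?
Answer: 429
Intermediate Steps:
Y = 169 (Y = (-13)² = 169)
(260 + ((-1 - 1*(-2))*3² - 9)) + Y = (260 + ((-1 - 1*(-2))*3² - 9)) + 169 = (260 + ((-1 + 2)*9 - 9)) + 169 = (260 + (1*9 - 9)) + 169 = (260 + (9 - 9)) + 169 = (260 + 0) + 169 = 260 + 169 = 429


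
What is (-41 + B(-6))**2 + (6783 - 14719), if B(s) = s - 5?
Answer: -5232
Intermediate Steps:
B(s) = -5 + s
(-41 + B(-6))**2 + (6783 - 14719) = (-41 + (-5 - 6))**2 + (6783 - 14719) = (-41 - 11)**2 - 7936 = (-52)**2 - 7936 = 2704 - 7936 = -5232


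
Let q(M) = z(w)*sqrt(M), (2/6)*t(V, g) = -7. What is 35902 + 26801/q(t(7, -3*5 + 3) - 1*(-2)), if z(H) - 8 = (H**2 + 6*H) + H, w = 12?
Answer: 35902 - 26801*I*sqrt(19)/4484 ≈ 35902.0 - 26.053*I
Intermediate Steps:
t(V, g) = -21 (t(V, g) = 3*(-7) = -21)
z(H) = 8 + H**2 + 7*H (z(H) = 8 + ((H**2 + 6*H) + H) = 8 + (H**2 + 7*H) = 8 + H**2 + 7*H)
q(M) = 236*sqrt(M) (q(M) = (8 + 12**2 + 7*12)*sqrt(M) = (8 + 144 + 84)*sqrt(M) = 236*sqrt(M))
35902 + 26801/q(t(7, -3*5 + 3) - 1*(-2)) = 35902 + 26801/((236*sqrt(-21 - 1*(-2)))) = 35902 + 26801/((236*sqrt(-21 + 2))) = 35902 + 26801/((236*sqrt(-19))) = 35902 + 26801/((236*(I*sqrt(19)))) = 35902 + 26801/((236*I*sqrt(19))) = 35902 + 26801*(-I*sqrt(19)/4484) = 35902 - 26801*I*sqrt(19)/4484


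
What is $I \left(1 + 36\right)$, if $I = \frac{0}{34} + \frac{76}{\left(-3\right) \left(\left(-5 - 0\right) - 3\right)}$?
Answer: $\frac{703}{6} \approx 117.17$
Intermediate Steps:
$I = \frac{19}{6}$ ($I = 0 \cdot \frac{1}{34} + \frac{76}{\left(-3\right) \left(\left(-5 + 0\right) - 3\right)} = 0 + \frac{76}{\left(-3\right) \left(-5 - 3\right)} = 0 + \frac{76}{\left(-3\right) \left(-8\right)} = 0 + \frac{76}{24} = 0 + 76 \cdot \frac{1}{24} = 0 + \frac{19}{6} = \frac{19}{6} \approx 3.1667$)
$I \left(1 + 36\right) = \frac{19 \left(1 + 36\right)}{6} = \frac{19}{6} \cdot 37 = \frac{703}{6}$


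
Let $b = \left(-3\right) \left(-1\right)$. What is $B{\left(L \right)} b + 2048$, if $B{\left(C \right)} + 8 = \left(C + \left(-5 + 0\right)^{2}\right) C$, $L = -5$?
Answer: $1724$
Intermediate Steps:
$B{\left(C \right)} = -8 + C \left(25 + C\right)$ ($B{\left(C \right)} = -8 + \left(C + \left(-5 + 0\right)^{2}\right) C = -8 + \left(C + \left(-5\right)^{2}\right) C = -8 + \left(C + 25\right) C = -8 + \left(25 + C\right) C = -8 + C \left(25 + C\right)$)
$b = 3$
$B{\left(L \right)} b + 2048 = \left(-8 + \left(-5\right)^{2} + 25 \left(-5\right)\right) 3 + 2048 = \left(-8 + 25 - 125\right) 3 + 2048 = \left(-108\right) 3 + 2048 = -324 + 2048 = 1724$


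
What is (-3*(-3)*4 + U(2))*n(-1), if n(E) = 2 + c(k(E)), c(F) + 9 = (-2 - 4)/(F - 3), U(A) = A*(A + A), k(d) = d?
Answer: -242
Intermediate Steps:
U(A) = 2*A² (U(A) = A*(2*A) = 2*A²)
c(F) = -9 - 6/(-3 + F) (c(F) = -9 + (-2 - 4)/(F - 3) = -9 - 6/(-3 + F))
n(E) = 2 + 3*(7 - 3*E)/(-3 + E)
(-3*(-3)*4 + U(2))*n(-1) = (-3*(-3)*4 + 2*2²)*((15 - 7*(-1))/(-3 - 1)) = (9*4 + 2*4)*((15 + 7)/(-4)) = (36 + 8)*(-¼*22) = 44*(-11/2) = -242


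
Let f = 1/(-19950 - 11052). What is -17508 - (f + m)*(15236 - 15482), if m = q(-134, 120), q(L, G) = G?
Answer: 62065963/5167 ≈ 12012.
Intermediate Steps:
f = -1/31002 (f = 1/(-31002) = -1/31002 ≈ -3.2256e-5)
m = 120
-17508 - (f + m)*(15236 - 15482) = -17508 - (-1/31002 + 120)*(15236 - 15482) = -17508 - 3720239*(-246)/31002 = -17508 - 1*(-152529799/5167) = -17508 + 152529799/5167 = 62065963/5167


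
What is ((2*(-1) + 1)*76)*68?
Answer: -5168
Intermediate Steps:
((2*(-1) + 1)*76)*68 = ((-2 + 1)*76)*68 = -1*76*68 = -76*68 = -5168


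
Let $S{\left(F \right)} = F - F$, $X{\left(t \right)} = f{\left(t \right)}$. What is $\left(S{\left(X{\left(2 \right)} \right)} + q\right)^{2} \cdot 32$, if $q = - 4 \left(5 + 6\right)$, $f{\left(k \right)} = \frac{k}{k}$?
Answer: $61952$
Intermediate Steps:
$f{\left(k \right)} = 1$
$X{\left(t \right)} = 1$
$S{\left(F \right)} = 0$
$q = -44$ ($q = \left(-4\right) 11 = -44$)
$\left(S{\left(X{\left(2 \right)} \right)} + q\right)^{2} \cdot 32 = \left(0 - 44\right)^{2} \cdot 32 = \left(-44\right)^{2} \cdot 32 = 1936 \cdot 32 = 61952$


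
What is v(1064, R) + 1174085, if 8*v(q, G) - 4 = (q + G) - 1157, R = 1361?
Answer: 1174244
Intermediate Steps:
v(q, G) = -1153/8 + G/8 + q/8 (v(q, G) = 1/2 + ((q + G) - 1157)/8 = 1/2 + ((G + q) - 1157)/8 = 1/2 + (-1157 + G + q)/8 = 1/2 + (-1157/8 + G/8 + q/8) = -1153/8 + G/8 + q/8)
v(1064, R) + 1174085 = (-1153/8 + (1/8)*1361 + (1/8)*1064) + 1174085 = (-1153/8 + 1361/8 + 133) + 1174085 = 159 + 1174085 = 1174244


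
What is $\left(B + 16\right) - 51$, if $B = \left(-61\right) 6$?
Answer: $-401$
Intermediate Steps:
$B = -366$
$\left(B + 16\right) - 51 = \left(-366 + 16\right) - 51 = -350 - 51 = -401$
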